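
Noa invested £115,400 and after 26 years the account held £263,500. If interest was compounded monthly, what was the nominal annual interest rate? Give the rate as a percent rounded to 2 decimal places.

3.18%

(1 + r/12)^312 = 263,500/115,400 = 2.28336.
1 + r/12 = 2.28336^(1/312) ≈ 1.00265, so r/12 ≈ 0.00264982.
r ≈ 12·0.00264982 = 3.17978%.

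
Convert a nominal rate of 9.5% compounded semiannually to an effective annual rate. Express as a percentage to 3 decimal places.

One year is 2 periods at 0.0475 each: (1 + 0.0475)^2 ≈ 1.097256.
EAR = 1.097256 − 1 ≈ 9.72563%.

9.726%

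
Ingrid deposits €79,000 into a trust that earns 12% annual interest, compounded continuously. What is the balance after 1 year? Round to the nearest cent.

€89,072.25

A = P·e^(rt) = 79,000·e^(0.12·1) = 79,000·e^0.12.
e^0.12 ≈ 1.1274968516, so A ≈ 89,072.2513.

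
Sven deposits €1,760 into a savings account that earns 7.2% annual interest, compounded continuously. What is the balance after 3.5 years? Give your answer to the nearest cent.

A = P·e^(rt) = 1,760·e^(0.072·3.5) = 1,760·e^0.252.
e^0.252 ≈ 1.286596037, so A ≈ 2,264.4090.

€2,264.41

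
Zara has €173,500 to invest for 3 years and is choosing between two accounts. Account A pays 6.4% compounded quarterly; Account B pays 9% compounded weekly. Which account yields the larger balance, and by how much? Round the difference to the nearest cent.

Account A growth factor: (1 + 0.016)^12 ≈ 1.20983040651; balance ≈ 209,905.5755.
Account B growth factor: (1 + 0.09/52)^156 ≈ 1.30965876088; balance ≈ 227,225.7950.
Account B is larger by 17,320.2195.

Account B, by €17,320.22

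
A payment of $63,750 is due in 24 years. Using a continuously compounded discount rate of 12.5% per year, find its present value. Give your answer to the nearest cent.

$3,173.93

P = A·e^(−rt) = 63,750·e^(−3).
e^(−3) ≈ 0.049787068368, so P ≈ 3,173.9256.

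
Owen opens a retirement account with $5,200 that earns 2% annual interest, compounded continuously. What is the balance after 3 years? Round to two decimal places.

A = P·e^(rt) = 5,200·e^(0.02·3) = 5,200·e^0.06.
e^0.06 ≈ 1.061836547, so A ≈ 5,521.5500.

$5,521.55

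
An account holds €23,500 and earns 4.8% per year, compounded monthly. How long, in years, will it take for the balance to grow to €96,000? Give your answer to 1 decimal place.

29.4 years

We need (1 + 0.004)^(12t) = 4.0851, so 12t = ln 4.0851 / ln 1.004 ≈ 352.5401.
t ≈ 352.5401/12 = 29.3783 years.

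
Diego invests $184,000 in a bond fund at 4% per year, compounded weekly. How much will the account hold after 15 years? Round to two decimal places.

$335,192.54

Periodic rate = 4%/52 = 0.000769231; periods = 52·15 = 780.
A = 184,000·(1 + 0.04/52)^780 ≈ 184,000·1.82169857541 ≈ 335,192.5379.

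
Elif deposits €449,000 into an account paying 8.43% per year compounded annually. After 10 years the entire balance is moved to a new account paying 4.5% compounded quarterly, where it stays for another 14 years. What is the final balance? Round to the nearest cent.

After 10 years at 8.43%: 449,000 × 2.246438728518 ≈ 1,008,650.9891.
Then 14 years at 4.5%: 1,008,650.9891 × 1.871017884188 ≈ 1,887,204.0395.

€1,887,204.04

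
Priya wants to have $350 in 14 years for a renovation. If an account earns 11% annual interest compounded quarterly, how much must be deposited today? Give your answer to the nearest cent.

Periodic rate = 11%/4 = 0.0275; 56 periods.
P = 350/(1 + 0.0275)^56 ≈ 350/4.56859343 ≈ 76.6100.

$76.61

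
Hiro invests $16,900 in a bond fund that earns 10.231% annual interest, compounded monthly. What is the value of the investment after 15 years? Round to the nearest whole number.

Growth factor = (1 + 0.10231/12)^180 ≈ 4.6096174147.
A ≈ 16,900 × 4.6096174147 ≈ 77,902.5343.

$77,903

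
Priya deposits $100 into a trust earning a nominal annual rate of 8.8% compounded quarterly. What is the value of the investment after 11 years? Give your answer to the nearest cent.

$260.52

Periodic rate = 8.8%/4 = 0.022; periods = 4·11 = 44.
A = 100·(1 + 0.022)^44 ≈ 100·2.60519008 ≈ 260.5190.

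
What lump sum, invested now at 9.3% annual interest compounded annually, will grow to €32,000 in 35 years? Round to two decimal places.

Growth factor = (1 + 0.093)^35 ≈ 22.475308841.
P = 32,000/22.475308841 ≈ 1,423.7847.

€1,423.78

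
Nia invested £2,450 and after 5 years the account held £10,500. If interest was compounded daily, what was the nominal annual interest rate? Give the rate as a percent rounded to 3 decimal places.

The 1825-period growth factor is 10,500/2,450 = 4.28571.
r/365 = 4.28571^(1/1825) − 1 ≈ 0.000797736, so r ≈ 365·0.000797736 = 29.11735%.

29.117%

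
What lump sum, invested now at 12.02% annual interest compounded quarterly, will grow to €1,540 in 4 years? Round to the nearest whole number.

€959

Growth factor = (1 + 0.03005)^16 ≈ 1.605953267.
P = 1,540/1.605953267 ≈ 958.9320.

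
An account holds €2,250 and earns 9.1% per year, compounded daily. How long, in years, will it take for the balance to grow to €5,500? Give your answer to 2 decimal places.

9.82 years

We need (1 + 0.000249315)^(365t) = 2.4444, so 365t = ln 2.4444 / ln 1.000249 ≈ 3585.5406.
t ≈ 3585.5406/365 = 9.8234 years.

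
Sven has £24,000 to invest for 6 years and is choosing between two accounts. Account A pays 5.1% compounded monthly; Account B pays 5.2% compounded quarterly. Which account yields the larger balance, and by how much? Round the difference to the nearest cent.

Account B, by £151.41

Account A growth factor: (1 + 0.00425)^72 ≈ 1.3571020579; balance ≈ 32,570.4494.
Account B growth factor: (1 + 0.013)^24 ≈ 1.3634106706; balance ≈ 32,721.8561.
Account B is larger by 151.4067.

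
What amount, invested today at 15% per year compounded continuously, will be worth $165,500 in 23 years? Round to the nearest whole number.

$5,254

P = A·e^(−rt) = 165,500·e^(−3.45).
e^(−3.45) ≈ 0.0317456363781, so P ≈ 5,253.9028.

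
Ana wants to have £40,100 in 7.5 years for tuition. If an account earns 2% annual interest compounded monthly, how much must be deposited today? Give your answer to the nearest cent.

Growth factor = (1 + 0.02/12)^90 ≈ 1.1616891837.
P = 40,100/1.1616891837 ≈ 34,518.6996.

£34,518.70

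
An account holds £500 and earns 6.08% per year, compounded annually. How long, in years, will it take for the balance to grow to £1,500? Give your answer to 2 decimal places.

(1 + 0.0608)^t = 1,500/500 = 3.
t·ln(1 + 0.0608) = ln(3); t = 1.0986/0.0590233 ≈ 18.6132.

18.61 years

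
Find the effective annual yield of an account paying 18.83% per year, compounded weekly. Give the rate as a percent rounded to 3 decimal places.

One year is 52 periods at 0.00362115 each: (1 + 0.00362115)^52 ≈ 1.206785.
EAR = 1.206785 − 1 ≈ 20.67851%.

20.679%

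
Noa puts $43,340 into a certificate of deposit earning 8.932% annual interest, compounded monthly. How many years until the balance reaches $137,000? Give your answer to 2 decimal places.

12.93 years

(1 + 0.00744333)^(12t) = 137,000/43,340 = 3.1611.
12t·ln(1 + 0.00744333) = ln(3.1611); 12t = 1.1509/0.00741577 ≈ 155.1970.
t ≈ 12.9331 years.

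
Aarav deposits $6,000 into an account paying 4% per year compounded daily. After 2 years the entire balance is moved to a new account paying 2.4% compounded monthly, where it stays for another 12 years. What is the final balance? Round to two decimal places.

After 2 years at 4%: 6,000 × 1.083282319 ≈ 6,499.6939.
Then 12 years at 2.4%: 6,499.6939 × 1.333373749 ≈ 8,666.5212.

$8,666.52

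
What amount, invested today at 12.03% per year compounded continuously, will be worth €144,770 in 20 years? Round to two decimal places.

P = A·e^(−rt) = 144,770·e^(−2.406).
e^(−2.406) ≈ 0.0901752752319, so P ≈ 13,054.6746.

€13,054.67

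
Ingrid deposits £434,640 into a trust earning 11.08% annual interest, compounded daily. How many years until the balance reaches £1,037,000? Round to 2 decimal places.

7.85 years

We need (1 + 0.000303562)^(365t) = 2.3859, so 365t = ln 2.3859 / ln 1.000304 ≈ 2864.9900.
t ≈ 2864.9900/365 = 7.8493 years.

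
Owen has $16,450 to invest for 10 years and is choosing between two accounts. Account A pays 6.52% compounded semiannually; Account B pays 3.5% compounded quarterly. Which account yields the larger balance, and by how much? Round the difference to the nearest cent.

A: (1 + 0.0326)^20 ≈ 1.8995136301, so 16,450 × 1.8995136301 ≈ 31,246.9992.
B: (1 + 0.00875)^40 ≈ 1.4169088379, so 16,450 × 1.4169088379 ≈ 23,308.1504.
Difference ≈ 7,938.8488 in favor of A.

Account A, by $7,938.85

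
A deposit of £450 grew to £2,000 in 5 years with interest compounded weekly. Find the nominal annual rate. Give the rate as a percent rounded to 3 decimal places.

(1 + r/52)^260 = 2,000/450 = 4.44444.
1 + r/52 = 4.44444^(1/260) ≈ 1.005754, so r/52 ≈ 0.00575362.
r ≈ 52·0.00575362 = 29.91884%.

29.919%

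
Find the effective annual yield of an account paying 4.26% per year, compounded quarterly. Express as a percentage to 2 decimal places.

4.33%

EAR = (1 + 4.26%/4)^4 − 1 = (1 + 0.01065)^4 − 1.
(1 + 0.01065)^4 ≈ 1.043285, so EAR ≈ 4.32854%.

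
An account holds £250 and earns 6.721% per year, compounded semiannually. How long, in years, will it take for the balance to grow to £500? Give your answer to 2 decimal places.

10.49 years

We need (1 + 0.033605)^(2t) = 2, so 2t = ln 2 / ln 1.033605 ≈ 20.9710.
t ≈ 20.9710/2 = 10.4855 years.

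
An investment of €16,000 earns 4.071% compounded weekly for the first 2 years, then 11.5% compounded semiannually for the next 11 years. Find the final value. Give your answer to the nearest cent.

After 2 years at 4.071%: 16,000 × 1.0847918718 ≈ 17,356.6699.
Then 11 years at 11.5%: 17,356.6699 × 3.4211197256 ≈ 59,379.2459.

€59,379.25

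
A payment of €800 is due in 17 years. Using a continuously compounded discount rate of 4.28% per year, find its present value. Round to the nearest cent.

€386.45

P = A·e^(−rt) = 800·e^(−0.7276).
e^(−0.7276) ≈ 0.483066961, so P ≈ 386.4536.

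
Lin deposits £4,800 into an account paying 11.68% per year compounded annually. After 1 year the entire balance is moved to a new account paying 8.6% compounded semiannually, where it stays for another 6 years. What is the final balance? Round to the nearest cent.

£8,884.40

Phase 1: 4,800·(1 + 0.1168)^1 ≈ 5,360.6400.
Phase 2: 5,360.6400·(1 + 0.043)^12 ≈ 8,884.4049.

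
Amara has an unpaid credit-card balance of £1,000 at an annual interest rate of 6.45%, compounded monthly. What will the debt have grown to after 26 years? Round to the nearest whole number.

£5,326

Periodic rate = 6.45%/12 = 0.005375; periods = 12·26 = 312.
A = 1,000·(1 + 0.005375)^312 ≈ 1,000·5.325513546 ≈ 5,325.5135.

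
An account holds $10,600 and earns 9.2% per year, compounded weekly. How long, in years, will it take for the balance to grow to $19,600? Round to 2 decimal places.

We need (1 + 0.00176923)^(52t) = 1.8491, so 52t = ln 1.8491 / ln 1.001769 ≈ 347.7326.
t ≈ 347.7326/52 = 6.6872 years.

6.69 years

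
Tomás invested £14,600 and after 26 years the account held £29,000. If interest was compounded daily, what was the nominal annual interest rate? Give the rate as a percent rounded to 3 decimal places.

(1 + r/365)^9490 = 29,000/14,600 = 1.9863.
1 + r/365 = 1.9863^(1/9490) ≈ 1.000072, so r/365 ≈ 0.0000723181.
r ≈ 365·0.0000723181 = 2.63961%.

2.640%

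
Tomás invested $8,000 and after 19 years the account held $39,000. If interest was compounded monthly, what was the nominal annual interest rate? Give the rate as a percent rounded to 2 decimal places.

8.37%

(1 + r/12)^228 = 39,000/8,000 = 4.875.
1 + r/12 = 4.875^(1/228) ≈ 1.006972, so r/12 ≈ 0.00697209.
r ≈ 12·0.00697209 = 8.36651%.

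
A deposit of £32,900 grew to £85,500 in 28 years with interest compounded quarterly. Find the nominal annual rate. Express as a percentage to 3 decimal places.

3.425%

(1 + r/4)^112 = 85,500/32,900 = 2.59878.
1 + r/4 = 2.59878^(1/112) ≈ 1.008564, so r/4 ≈ 0.00856364.
r ≈ 4·0.00856364 = 3.42545%.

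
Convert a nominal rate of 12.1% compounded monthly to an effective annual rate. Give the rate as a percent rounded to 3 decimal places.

12.794%

EAR = (1 + 12.1%/12)^12 − 1 = (1 + 0.0100833)^12 − 1.
(1 + 0.0100833)^12 ≈ 1.127941, so EAR ≈ 12.79412%.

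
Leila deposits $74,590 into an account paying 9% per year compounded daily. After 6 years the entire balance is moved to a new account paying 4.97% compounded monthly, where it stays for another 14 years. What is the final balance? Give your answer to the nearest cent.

$256,288.30

After 6 years at 9%: 74,590 × 1.71589264102 ≈ 127,988.4321.
Then 14 years at 4.97%: 127,988.4321 × 2.00243327848 ≈ 256,288.2957.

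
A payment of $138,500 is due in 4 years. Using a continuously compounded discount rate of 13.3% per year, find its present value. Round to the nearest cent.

$81,358.91

P = A·e^(−rt) = 138,500·e^(−0.532).
e^(−0.532) ≈ 0.587428936165, so P ≈ 81,358.9077.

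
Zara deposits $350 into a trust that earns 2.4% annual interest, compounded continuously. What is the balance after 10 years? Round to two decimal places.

$444.94

A = P·e^(rt) = 350·e^(0.024·10) = 350·e^0.24.
e^0.24 ≈ 1.27124915, so A ≈ 444.9372.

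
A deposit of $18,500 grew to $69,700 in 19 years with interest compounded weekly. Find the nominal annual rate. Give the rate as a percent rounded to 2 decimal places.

6.99%

(1 + r/52)^988 = 69,700/18,500 = 3.76757.
1 + r/52 = 3.76757^(1/988) ≈ 1.001343, so r/52 ≈ 0.00134344.
r ≈ 52·0.00134344 = 6.98590%.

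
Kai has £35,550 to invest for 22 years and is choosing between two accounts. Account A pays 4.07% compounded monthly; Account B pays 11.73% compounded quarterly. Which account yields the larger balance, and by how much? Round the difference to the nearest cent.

Account B, by £365,430.48

A: (1 + 0.0407/12)^264 ≈ 2.4446084709, so 35,550 × 2.4446084709 ≈ 86,905.8311.
B: (1 + 0.029325)^88 ≈ 12.7239467566, so 35,550 × 12.7239467566 ≈ 452,336.3072.
Difference ≈ 365,430.4761 in favor of B.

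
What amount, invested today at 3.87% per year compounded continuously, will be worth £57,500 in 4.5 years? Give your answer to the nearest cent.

P = A·e^(−rt) = 57,500·e^(−0.17415).
e^(−0.17415) ≈ 0.84017086258, so P ≈ 48,309.8246.

£48,309.82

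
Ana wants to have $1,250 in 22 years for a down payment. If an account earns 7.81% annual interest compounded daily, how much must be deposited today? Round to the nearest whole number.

$224

Periodic rate = 7.81%/365 = 0.000213973; 8030 periods.
P = 1,250/(1 + 0.0781/365)^8030 ≈ 1,250/5.573460871 ≈ 224.2772.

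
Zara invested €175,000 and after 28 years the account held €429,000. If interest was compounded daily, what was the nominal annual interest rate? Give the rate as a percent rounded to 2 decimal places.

3.20%

(1 + r/365)^10220 = 429,000/175,000 = 2.45143.
1 + r/365 = 2.45143^(1/10220) ≈ 1.000088, so r/365 ≈ 0.0000877407.
r ≈ 365·0.0000877407 = 3.20254%.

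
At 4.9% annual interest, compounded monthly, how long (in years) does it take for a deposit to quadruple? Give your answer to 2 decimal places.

(1 + 0.00408333)^(12t) = 4.
12t = ln 4 / ln(1 + 0.00408333) ≈ 1.3863/0.00407502 ≈ 340.1933.
t ≈ 28.3494.

28.35 years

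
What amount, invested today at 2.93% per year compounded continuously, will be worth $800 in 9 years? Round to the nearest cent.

P = A·e^(−rt) = 800·e^(−0.2637).
e^(−0.2637) ≈ 0.768203966, so P ≈ 614.5632.

$614.56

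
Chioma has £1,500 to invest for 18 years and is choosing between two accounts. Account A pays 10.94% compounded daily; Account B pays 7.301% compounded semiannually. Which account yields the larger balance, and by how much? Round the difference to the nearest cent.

A: (1 + 0.1094/365)^6570 ≈ 7.1628285275, so 1,500 × 7.1628285275 ≈ 10,744.2428.
B: (1 + 0.036505)^36 ≈ 3.635552759, so 1,500 × 3.635552759 ≈ 5,453.3291.
Difference ≈ 5,290.9137 in favor of A.

Account A, by £5,290.91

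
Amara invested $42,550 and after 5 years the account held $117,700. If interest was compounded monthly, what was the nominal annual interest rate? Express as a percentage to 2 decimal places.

20.52%

The 60-period growth factor is 117,700/42,550 = 2.76616.
r/12 = 2.76616^(1/60) − 1 ≈ 0.0171022, so r ≈ 12·0.0171022 = 20.52270%.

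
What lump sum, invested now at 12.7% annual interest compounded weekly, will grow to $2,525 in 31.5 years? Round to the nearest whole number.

Periodic rate = 12.7%/52 = 0.00244231; 1638 periods.
P = 2,525/(1 + 0.127/52)^1638 ≈ 2,525/54.3596806 ≈ 46.4499.

$46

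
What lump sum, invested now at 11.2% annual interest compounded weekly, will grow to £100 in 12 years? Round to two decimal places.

£26.12

Periodic rate = 11.2%/52 = 0.00215385; 624 periods.
P = 100/(1 + 0.112/52)^624 ≈ 100/3.8288125 ≈ 26.1178.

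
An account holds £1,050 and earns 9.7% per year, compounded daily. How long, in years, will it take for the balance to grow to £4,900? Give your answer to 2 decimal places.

15.88 years

(1 + 0.000265753)^(365t) = 4,900/1,050 = 4.6667.
365t·ln(1 + 0.000265753) = ln(4.6667); 365t = 1.5404/0.000265718 ≈ 5797.2902.
t ≈ 15.8830 years.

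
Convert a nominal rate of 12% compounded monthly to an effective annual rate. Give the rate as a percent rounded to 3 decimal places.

12.683%

One year is 12 periods at 0.01 each: (1 + 0.01)^12 ≈ 1.126825.
EAR = 1.126825 − 1 ≈ 12.68250%.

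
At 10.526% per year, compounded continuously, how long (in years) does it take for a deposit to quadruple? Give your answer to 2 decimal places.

e^(0.10526t) = 4, so 0.10526t = ln 4 ≈ 1.3863.
t ≈ 1.3863/0.10526 ≈ 13.1702.

13.17 years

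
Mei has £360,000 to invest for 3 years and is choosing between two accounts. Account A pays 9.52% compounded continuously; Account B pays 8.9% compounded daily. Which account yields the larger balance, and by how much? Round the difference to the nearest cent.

Account A, by £8,842.39

A: e^(0.0952·3) = e^0.2856 ≈ 1.33056012474, so 360,000 × 1.33056012474 ≈ 479,001.6449.
B: (1 + 0.089/365)^1095 ≈ 1.30599793963, so 360,000 × 1.30599793963 ≈ 470,159.2583.
Difference ≈ 8,842.3866 in favor of A.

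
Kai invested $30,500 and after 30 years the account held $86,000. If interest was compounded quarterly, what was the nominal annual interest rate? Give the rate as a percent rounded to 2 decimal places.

3.47%

(1 + r/4)^120 = 86,000/30,500 = 2.81967.
1 + r/4 = 2.81967^(1/120) ≈ 1.008676, so r/4 ≈ 0.00867592.
r ≈ 4·0.00867592 = 3.47037%.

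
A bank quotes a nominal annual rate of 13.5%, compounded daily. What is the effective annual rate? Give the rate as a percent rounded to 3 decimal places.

14.451%

One year is 365 periods at 0.000369863 each: (1 + 0.000369863)^365 ≈ 1.144508.
EAR = 1.144508 − 1 ≈ 14.45082%.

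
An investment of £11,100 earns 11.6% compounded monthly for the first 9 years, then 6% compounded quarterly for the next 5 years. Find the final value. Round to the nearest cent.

After 9 years at 11.6%: 11,100 × 2.826350447 ≈ 31,372.4900.
Then 5 years at 6%: 31,372.4900 × 1.3468550066 ≈ 42,254.1952.

£42,254.20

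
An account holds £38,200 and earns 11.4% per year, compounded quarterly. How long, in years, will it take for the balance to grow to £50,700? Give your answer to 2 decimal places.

2.52 years

We need (1 + 0.0285)^(4t) = 1.3272, so 4t = ln 1.3272 / ln 1.0285 ≈ 10.0739.
t ≈ 10.0739/4 = 2.5185 years.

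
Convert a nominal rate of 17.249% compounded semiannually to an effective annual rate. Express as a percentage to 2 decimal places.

17.99%

One year is 2 periods at 0.086245 each: (1 + 0.086245)^2 ≈ 1.179928.
EAR = 1.179928 − 1 ≈ 17.99282%.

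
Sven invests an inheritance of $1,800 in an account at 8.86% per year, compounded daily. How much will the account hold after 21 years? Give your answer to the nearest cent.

Growth factor = (1 + 0.0886/365)^7665 ≈ 6.4261410849.
A ≈ 1,800 × 6.4261410849 ≈ 11,567.0540.

$11,567.05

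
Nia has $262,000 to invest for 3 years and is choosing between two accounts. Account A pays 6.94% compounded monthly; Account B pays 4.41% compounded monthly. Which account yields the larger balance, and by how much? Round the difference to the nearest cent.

A: (1 + 0.0694/12)^36 ≈ 1.23072111038, so 262,000 × 1.23072111038 ≈ 322,448.9309.
B: (1 + 0.003675)^36 ≈ 1.14117392656, so 262,000 × 1.14117392656 ≈ 298,987.5688.
Difference ≈ 23,461.3622 in favor of A.

Account A, by $23,461.36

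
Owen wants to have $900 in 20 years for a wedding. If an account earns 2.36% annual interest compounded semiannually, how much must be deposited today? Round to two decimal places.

$562.93

Growth factor = (1 + 0.0118)^40 ≈ 1.59877373.
P = 900/1.59877373 ≈ 562.9314.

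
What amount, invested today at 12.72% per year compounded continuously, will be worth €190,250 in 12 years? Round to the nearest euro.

€41,344

P = A·e^(−rt) = 190,250·e^(−1.5264).
e^(−1.5264) ≈ 0.217316600555, so P ≈ 41,344.4833.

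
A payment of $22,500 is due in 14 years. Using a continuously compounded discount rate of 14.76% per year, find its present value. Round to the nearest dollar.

P = A·e^(−rt) = 22,500·e^(−2.0664).
e^(−2.0664) ≈ 0.12664086919, so P ≈ 2,849.4196.

$2,849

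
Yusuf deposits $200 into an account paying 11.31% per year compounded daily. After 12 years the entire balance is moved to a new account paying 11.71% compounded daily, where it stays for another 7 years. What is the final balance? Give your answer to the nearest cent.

$1,763.18

Phase 1: 200·(1 + 0.1131/365)^4380 ≈ 776.8965.
Phase 2: 776.8965·(1 + 0.1171/365)^2555 ≈ 1,763.1825.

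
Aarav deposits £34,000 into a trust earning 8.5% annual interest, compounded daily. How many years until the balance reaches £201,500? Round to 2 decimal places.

20.94 years

We need (1 + 0.000232877)^(365t) = 5.9265, so 365t = ln 5.9265 / ln 1.000233 ≈ 7641.9665.
t ≈ 7641.9665/365 = 20.9369 years.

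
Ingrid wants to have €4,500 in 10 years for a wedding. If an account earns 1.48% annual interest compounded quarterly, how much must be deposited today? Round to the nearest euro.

€3,882

Periodic rate = 1.48%/4 = 0.0037; 40 periods.
P = 4,500/(1 + 0.0037)^40 ≈ 4,500/1.159196246 ≈ 3,882.0001.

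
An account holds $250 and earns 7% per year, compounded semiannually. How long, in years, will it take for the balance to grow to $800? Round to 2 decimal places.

16.91 years

We need (1 + 0.035)^(2t) = 3.2, so 2t = ln 3.2 / ln 1.035 ≈ 33.8111.
t ≈ 33.8111/2 = 16.9056 years.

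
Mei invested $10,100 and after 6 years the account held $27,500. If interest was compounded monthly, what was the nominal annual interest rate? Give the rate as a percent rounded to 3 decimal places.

16.811%

The 72-period growth factor is 27,500/10,100 = 2.72277.
r/12 = 2.72277^(1/72) − 1 ≈ 0.014009, so r ≈ 12·0.014009 = 16.81084%.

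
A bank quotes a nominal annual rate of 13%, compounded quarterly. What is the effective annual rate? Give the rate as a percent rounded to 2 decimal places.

13.65%

One year is 4 periods at 0.0325 each: (1 + 0.0325)^4 ≈ 1.136476.
EAR = 1.136476 − 1 ≈ 13.64759%.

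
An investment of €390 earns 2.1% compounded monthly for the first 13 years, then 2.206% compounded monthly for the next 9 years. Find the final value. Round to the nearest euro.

€625

Phase 1: 390·(1 + 0.00175)^156 ≈ 512.2988.
Phase 2: 512.2988·(1 + 0.02206/12)^108 ≈ 624.6965.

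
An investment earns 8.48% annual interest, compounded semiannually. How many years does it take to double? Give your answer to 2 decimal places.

(1 + 0.0424)^(2t) = 2.
2t = ln 2 / ln(1 + 0.0424) ≈ 0.69315/0.0415257 ≈ 16.6920.
t ≈ 8.3460.

8.35 years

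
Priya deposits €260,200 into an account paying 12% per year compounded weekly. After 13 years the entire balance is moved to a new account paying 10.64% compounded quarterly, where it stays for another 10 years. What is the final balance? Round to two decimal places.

After 13 years at 12%: 260,200 × 4.750276203431 ≈ 1,236,021.8681.
Then 10 years at 10.64%: 1,236,021.8681 × 2.857922167017 ≈ 3,532,454.2959.

€3,532,454.30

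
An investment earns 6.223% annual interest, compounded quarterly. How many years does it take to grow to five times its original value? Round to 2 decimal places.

26.06 years

(1 + 0.0155575)^(4t) = 5.
4t = ln 5 / ln(1 + 0.0155575) ≈ 1.6094/0.0154377 ≈ 104.2536.
t ≈ 26.0634.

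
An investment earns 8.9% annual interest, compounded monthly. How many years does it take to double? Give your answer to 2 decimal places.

7.82 years

(1 + 0.00741667)^(12t) = 2.
12t = ln 2 / ln(1 + 0.00741667) ≈ 0.69315/0.0073893 ≈ 93.8042.
t ≈ 7.8170.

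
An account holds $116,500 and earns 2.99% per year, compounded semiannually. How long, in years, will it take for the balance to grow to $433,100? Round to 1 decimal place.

We need (1 + 0.01495)^(2t) = 3.7176, so 2t = ln 3.7176 / ln 1.01495 ≈ 88.4862.
t ≈ 88.4862/2 = 44.2431 years.

44.2 years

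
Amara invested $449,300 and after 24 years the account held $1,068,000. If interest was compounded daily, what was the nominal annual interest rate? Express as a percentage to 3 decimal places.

3.608%

The 8760-period growth factor is 1,068,000/449,300 = 2.37703.
r/365 = 2.37703^(1/8760) − 1 ≈ 0.0000988465, so r ≈ 365·0.0000988465 = 3.60790%.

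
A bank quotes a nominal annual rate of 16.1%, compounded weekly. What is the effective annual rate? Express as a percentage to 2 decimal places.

One year is 52 periods at 0.00309615 each: (1 + 0.00309615)^52 ≈ 1.174393.
EAR = 1.174393 − 1 ≈ 17.43928%.

17.44%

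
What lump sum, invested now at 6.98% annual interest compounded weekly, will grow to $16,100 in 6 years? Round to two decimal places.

Growth factor = (1 + 0.0698/52)^312 ≈ 1.5197094603.
P = 16,100/1.5197094603 ≈ 10,594.1303.

$10,594.13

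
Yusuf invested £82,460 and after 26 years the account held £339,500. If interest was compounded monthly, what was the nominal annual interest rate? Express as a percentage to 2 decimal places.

5.46%

The 312-period growth factor is 339,500/82,460 = 4.11715.
r/12 = 4.11715^(1/312) − 1 ≈ 0.00454607, so r ≈ 12·0.00454607 = 5.45529%.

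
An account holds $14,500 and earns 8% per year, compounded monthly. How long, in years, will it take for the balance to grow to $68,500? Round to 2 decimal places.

19.47 years

We need (1 + 0.00666667)^(12t) = 4.7241, so 12t = ln 4.7241 / ln 1.006667 ≈ 233.6782.
t ≈ 233.6782/12 = 19.4732 years.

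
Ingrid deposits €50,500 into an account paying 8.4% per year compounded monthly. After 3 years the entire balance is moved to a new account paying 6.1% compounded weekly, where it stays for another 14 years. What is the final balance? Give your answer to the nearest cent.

After 3 years at 8.4%: 50,500 × 1.28546702322 ≈ 64,916.0847.
Then 14 years at 6.1%: 64,916.0847 × 2.3478487598 ≈ 152,413.1489.

€152,413.15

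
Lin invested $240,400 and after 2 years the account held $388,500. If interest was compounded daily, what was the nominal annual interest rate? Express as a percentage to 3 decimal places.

24.007%

(1 + r/365)^730 = 388,500/240,400 = 1.61606.
1 + r/365 = 1.61606^(1/730) ≈ 1.000658, so r/365 ≈ 0.000657735.
r ≈ 365·0.000657735 = 24.00734%.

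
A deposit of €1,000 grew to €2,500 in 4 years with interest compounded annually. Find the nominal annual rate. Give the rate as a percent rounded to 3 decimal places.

(1 + r)^4 = 2,500/1,000 = 2.5.
1 + r = 2.5^(1/4) ≈ 1.257433, so r ≈ 0.257433.
r ≈ 25.74334%.

25.743%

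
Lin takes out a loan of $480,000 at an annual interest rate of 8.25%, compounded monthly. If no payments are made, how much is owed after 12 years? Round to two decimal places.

Growth factor = (1 + 0.006875)^144 ≈ 2.68213305145.
A ≈ 480,000 × 2.68213305145 ≈ 1,287,423.8647.

$1,287,423.86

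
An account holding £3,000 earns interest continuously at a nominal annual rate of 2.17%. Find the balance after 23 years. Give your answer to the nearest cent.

£4,941.71

A = P·e^(rt) = 3,000·e^(0.0217·23) = 3,000·e^0.4991.
e^0.4991 ≈ 1.647238089, so A ≈ 4,941.7143.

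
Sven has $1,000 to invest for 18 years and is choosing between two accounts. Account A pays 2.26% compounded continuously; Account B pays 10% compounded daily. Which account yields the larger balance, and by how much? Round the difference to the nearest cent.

Account A growth factor: e^(0.0226·18) = e^0.4068 ≈ 1.502003675; balance ≈ 1,502.0037.
Account B growth factor: (1 + 0.1/365)^6570 ≈ 6.048156227; balance ≈ 6,048.1562.
Account B is larger by 4,546.1526.

Account B, by $4,546.15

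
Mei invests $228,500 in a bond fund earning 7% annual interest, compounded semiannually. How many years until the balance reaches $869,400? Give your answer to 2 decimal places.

We need (1 + 0.035)^(2t) = 3.8048, so 2t = ln 3.8048 / ln 1.035 ≈ 38.8434.
t ≈ 38.8434/2 = 19.4217 years.

19.42 years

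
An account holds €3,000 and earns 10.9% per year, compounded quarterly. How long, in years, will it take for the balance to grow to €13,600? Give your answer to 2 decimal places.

14.05 years

(1 + 0.02725)^(4t) = 13,600/3,000 = 4.5333.
4t·ln(1 + 0.02725) = ln(4.5333); 4t = 1.5115/0.0268853 ≈ 56.2187.
t ≈ 14.0547 years.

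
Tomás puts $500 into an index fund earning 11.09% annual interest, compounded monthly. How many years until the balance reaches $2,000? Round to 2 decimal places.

(1 + 0.00924167)^(12t) = 2,000/500 = 4.
12t·ln(1 + 0.00924167) = ln(4); 12t = 1.3863/0.00919922 ≈ 150.6969.
t ≈ 12.5581 years.

12.56 years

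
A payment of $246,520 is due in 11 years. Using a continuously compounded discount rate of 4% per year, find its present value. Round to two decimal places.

P = A·e^(−rt) = 246,520·e^(−0.44).
e^(−0.44) ≈ 0.644036421083, so P ≈ 158,767.8585.

$158,767.86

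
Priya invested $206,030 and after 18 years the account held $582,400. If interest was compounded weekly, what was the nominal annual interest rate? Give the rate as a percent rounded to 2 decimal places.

(1 + r/52)^936 = 582,400/206,030 = 2.82677.
1 + r/52 = 2.82677^(1/936) ≈ 1.001111, so r/52 ≈ 0.0011108.
r ≈ 52·0.0011108 = 5.77618%.

5.78%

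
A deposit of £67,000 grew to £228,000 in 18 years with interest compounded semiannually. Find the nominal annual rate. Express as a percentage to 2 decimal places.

The 36-period growth factor is 228,000/67,000 = 3.40299.
r/2 = 3.40299^(1/36) − 1 ≈ 0.0346034, so r ≈ 2·0.0346034 = 6.92067%.

6.92%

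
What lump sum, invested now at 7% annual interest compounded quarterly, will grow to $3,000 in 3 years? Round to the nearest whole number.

$2,436

Periodic rate = 7%/4 = 0.0175; 12 periods.
P = 3,000/(1 + 0.0175)^12 ≈ 3,000/1.231439315 ≈ 2,436.1736.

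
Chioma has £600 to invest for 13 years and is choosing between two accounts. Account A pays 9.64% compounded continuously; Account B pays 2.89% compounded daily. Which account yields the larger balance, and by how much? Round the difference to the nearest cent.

A: e^(0.0964·13) = e^1.2532 ≈ 3.501529945, so 600 × 3.501529945 ≈ 2,100.9180.
B: (1 + 0.0289/365)^4745 ≈ 1.45598861, so 600 × 1.45598861 ≈ 873.5932.
Difference ≈ 1,227.3248 in favor of A.

Account A, by £1,227.32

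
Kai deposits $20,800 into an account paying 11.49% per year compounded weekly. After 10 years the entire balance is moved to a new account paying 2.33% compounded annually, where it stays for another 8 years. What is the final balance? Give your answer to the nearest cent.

$78,802.68

Phase 1: 20,800·(1 + 0.1149/52)^520 ≈ 65,541.6245.
Phase 2: 65,541.6245·(1 + 0.0233)^8 ≈ 78,802.6813.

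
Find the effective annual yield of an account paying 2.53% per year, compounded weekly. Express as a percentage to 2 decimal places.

One year is 52 periods at 0.000486538 each: (1 + 0.000486538)^52 ≈ 1.025616.
EAR = 1.025616 − 1 ≈ 2.56165%.

2.56%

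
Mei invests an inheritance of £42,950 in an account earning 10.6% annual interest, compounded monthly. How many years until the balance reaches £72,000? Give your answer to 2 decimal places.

4.90 years

(1 + 0.00883333)^(12t) = 72,000/42,950 = 1.6764.
12t·ln(1 + 0.00883333) = ln(1.6764); 12t = 0.51663/0.00879455 ≈ 58.7443.
t ≈ 4.8954 years.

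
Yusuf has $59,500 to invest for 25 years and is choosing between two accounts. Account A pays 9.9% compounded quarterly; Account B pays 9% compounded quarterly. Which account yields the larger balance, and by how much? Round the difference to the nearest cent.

Account A growth factor: (1 + 0.02475)^100 ≈ 11.5290281306; balance ≈ 685,977.1738.
Account B growth factor: (1 + 0.0225)^100 ≈ 9.25404629785; balance ≈ 550,615.7547.
Account A is larger by 135,361.4190.

Account A, by $135,361.42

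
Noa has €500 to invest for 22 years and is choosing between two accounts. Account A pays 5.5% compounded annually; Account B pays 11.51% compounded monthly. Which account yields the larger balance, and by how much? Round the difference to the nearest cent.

Account B, by €4,591.36

A: (1 + 0.055)^22 ≈ 3.247537031, so 500 × 3.247537031 ≈ 1,623.7685.
B: (1 + 0.1151/12)^264 ≈ 12.4302509, so 500 × 12.4302509 ≈ 6,215.1255.
Difference ≈ 4,591.3569 in favor of B.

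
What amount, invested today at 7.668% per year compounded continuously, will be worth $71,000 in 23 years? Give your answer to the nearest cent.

P = A·e^(−rt) = 71,000·e^(−1.76364).
e^(−1.76364) ≈ 0.1714197589, so P ≈ 12,170.8029.

$12,170.80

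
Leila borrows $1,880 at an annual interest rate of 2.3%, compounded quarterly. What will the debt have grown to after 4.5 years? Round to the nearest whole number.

$2,084

Periodic rate = 2.3%/4 = 0.00575; periods = 4·4.5 = 18.
A = 1,880·(1 + 0.00575)^18 ≈ 1,880·1.108717091 ≈ 2,084.3881.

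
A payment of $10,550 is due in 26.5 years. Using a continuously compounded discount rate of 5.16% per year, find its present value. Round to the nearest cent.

$2,687.81

P = A·e^(−rt) = 10,550·e^(−1.3674).
e^(−1.3674) ≈ 0.25476849727, so P ≈ 2,687.8076.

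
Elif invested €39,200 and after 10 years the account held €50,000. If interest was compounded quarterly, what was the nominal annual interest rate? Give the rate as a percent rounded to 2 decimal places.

2.44%

(1 + r/4)^40 = 50,000/39,200 = 1.27551.
1 + r/4 = 1.27551^(1/40) ≈ 1.006102, so r/4 ≈ 0.0061022.
r ≈ 4·0.0061022 = 2.44088%.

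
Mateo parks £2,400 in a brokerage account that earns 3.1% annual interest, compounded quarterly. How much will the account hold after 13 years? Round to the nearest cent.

£3,585.56

Periodic rate = 3.1%/4 = 0.00775; periods = 4·13 = 52.
A = 2,400·(1 + 0.00775)^52 ≈ 2,400·1.493984029 ≈ 3,585.5617.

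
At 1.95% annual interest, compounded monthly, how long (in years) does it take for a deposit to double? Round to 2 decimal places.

(1 + 0.001625)^(12t) = 2.
12t = ln 2 / ln(1 + 0.001625) ≈ 0.69315/0.00162368 ≈ 426.8986.
t ≈ 35.5749.

35.57 years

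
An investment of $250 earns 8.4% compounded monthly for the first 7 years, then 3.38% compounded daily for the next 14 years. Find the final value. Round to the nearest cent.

After 7 years at 8.4%: 250 × 1.79669983 ≈ 449.1750.
Then 14 years at 3.38%: 449.1750 × 1.60508721 ≈ 720.9650.

$720.96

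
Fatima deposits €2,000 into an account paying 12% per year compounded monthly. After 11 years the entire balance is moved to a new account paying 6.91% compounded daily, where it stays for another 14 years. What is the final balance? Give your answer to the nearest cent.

€19,568.07

Phase 1: 2,000·(1 + 0.01)^132 ≈ 7,437.9171.
Phase 2: 7,437.9171·(1 + 0.0691/365)^5110 ≈ 19,568.0727.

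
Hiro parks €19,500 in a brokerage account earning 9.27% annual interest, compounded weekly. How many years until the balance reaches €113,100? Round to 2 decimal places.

(1 + 0.00178269)^(52t) = 113,100/19,500 = 5.8.
52t·ln(1 + 0.00178269) = ln(5.8); 52t = 1.7579/0.00178111 ≈ 986.9478.
t ≈ 18.9798 years.

18.98 years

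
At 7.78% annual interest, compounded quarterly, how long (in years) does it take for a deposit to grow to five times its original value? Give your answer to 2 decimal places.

20.89 years

(1 + 0.01945)^(4t) = 5.
4t = ln 5 / ln(1 + 0.01945) ≈ 1.6094/0.0192633 ≈ 83.5496.
t ≈ 20.8874.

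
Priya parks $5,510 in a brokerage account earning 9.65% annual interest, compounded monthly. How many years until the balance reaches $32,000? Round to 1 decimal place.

We need (1 + 0.00804167)^(12t) = 5.8076, so 12t = ln 5.8076 / ln 1.008042 ≈ 219.6355.
t ≈ 219.6355/12 = 18.3030 years.

18.3 years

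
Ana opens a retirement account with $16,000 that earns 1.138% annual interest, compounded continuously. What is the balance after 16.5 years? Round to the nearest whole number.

A = P·e^(rt) = 16,000·e^(0.01138·16.5) = 16,000·e^0.18777.
e^0.18777 ≈ 1.2065559756, so A ≈ 19,304.8956.

$19,305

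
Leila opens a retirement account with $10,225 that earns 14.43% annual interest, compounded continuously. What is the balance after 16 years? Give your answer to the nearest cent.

A = P·e^(rt) = 10,225·e^(0.1443·16) = 10,225·e^2.3088.
e^2.3088 ≈ 10.0623425961, so A ≈ 102,887.4530.

$102,887.45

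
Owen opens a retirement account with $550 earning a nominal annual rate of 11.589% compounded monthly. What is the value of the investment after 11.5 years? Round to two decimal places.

$2,071.98

Periodic rate = 11.589%/12 = 0.0096575; periods = 12·11.5 = 138.
A = 550·(1 + 0.0096575)^138 ≈ 550·3.767232668 ≈ 2,071.9780.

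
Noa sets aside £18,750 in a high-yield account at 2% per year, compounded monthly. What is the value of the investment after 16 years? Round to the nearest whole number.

£25,814

Growth factor = (1 + 0.02/12)^192 ≈ 1.3767609866.
A ≈ 18,750 × 1.3767609866 ≈ 25,814.2685.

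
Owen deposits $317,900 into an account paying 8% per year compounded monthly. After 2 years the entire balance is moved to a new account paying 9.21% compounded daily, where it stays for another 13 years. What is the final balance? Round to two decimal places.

Phase 1: 317,900·(1 + 0.08/12)^24 ≈ 372,861.0735.
Phase 2: 372,861.0735·(1 + 0.0921/365)^4745 ≈ 1,234,417.9741.

$1,234,417.97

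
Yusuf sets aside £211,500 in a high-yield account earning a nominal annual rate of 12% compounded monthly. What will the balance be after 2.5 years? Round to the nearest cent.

£285,070.05

Growth factor = (1 + 0.01)^30 ≈ 1.34784891533.
A ≈ 211,500 × 1.34784891533 ≈ 285,070.0456.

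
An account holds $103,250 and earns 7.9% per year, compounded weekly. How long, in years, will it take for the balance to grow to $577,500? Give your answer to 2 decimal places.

We need (1 + 0.00151923)^(52t) = 5.5932, so 52t = ln 5.5932 / ln 1.001519 ≈ 1134.0361.
t ≈ 1134.0361/52 = 21.8084 years.

21.81 years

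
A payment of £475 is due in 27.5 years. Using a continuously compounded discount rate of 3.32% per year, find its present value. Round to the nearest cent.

£190.63

P = A·e^(−rt) = 475·e^(−0.913).
e^(−0.913) ≈ 0.401318461, so P ≈ 190.6263.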